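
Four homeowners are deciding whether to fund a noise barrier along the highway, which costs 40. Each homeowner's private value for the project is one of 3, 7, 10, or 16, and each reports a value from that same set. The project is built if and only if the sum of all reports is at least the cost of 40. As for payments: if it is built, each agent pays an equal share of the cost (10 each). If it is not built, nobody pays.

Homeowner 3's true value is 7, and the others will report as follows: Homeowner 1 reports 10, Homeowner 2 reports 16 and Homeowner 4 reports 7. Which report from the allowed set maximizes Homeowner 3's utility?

Report 3: project not built, utility 0.
Report 7: project built, pays 10, utility 7 - 10 = -3.
Report 10: project built, pays 10, utility 7 - 10 = -3.
Report 16: project built, pays 10, utility 7 - 10 = -3.
The best choice is 3 with utility 0.

3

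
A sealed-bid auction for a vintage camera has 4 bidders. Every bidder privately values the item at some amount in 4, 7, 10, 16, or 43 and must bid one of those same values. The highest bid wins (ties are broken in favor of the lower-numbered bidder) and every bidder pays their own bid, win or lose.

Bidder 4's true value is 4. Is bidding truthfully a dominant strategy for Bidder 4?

No

Consider the case where Bidder 1 bids 4, Bidder 2 bids 4 and Bidder 3 bids 4.
Truthful bid 4: loses but pays 4, utility -4.
Bid 7 instead: wins, pays 7, utility 4 - 7 = -3.
Since -3 > -4, bidding 7 is strictly better here, so truthful bidding is not dominant.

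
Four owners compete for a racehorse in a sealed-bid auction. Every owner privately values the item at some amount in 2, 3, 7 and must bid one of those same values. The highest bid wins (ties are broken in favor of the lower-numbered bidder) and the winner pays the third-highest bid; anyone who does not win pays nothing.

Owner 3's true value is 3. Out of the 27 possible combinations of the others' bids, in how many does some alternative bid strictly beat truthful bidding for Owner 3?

3

Others bid (2, 2, 7): truth gives 0; bid 7 gives 1 > 0. Violating.
Others bid (2, 3, 2): truth gives 0; bid 7 gives 1 > 0. Violating.
Others bid (3, 2, 2): truth gives 0; bid 7 gives 1 > 0. Violating.
Others bid (2, 2, 2): truth gives 1; no alternative beats it.
Others bid (2, 2, 3): truth gives 1; no alternative beats it.
(Checking all 27 profiles: 3 have a profitable deviation, 24 do not.)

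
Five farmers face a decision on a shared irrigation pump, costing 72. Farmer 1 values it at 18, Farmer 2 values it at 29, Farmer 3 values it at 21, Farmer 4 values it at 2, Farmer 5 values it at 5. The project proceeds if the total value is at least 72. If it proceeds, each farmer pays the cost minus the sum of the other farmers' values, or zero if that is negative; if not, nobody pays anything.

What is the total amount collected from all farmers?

61

Total value 75 ≥ cost 72, so it is built.
Farmer 1: others sum to 57; max(0, 72 - 57) = 15.
Farmer 2: others sum to 46; max(0, 72 - 46) = 26.
Farmer 3: others sum to 54; max(0, 72 - 54) = 18.
Farmer 4: others sum to 73; max(0, 72 - 73) = 0.
Farmer 5: others sum to 70; max(0, 72 - 70) = 2.
Total collected = 15 + 26 + 18 + 0 + 2 = 61.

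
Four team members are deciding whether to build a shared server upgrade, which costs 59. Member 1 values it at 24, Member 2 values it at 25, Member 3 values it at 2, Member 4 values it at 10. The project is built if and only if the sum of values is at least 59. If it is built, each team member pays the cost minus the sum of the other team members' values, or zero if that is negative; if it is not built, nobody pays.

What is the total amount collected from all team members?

Total value 61 ≥ cost 59, so it is built.
Member 1: others sum to 37; max(0, 59 - 37) = 22.
Member 2: others sum to 36; max(0, 59 - 36) = 23.
Member 3: others sum to 59; max(0, 59 - 59) = 0.
Member 4: others sum to 51; max(0, 59 - 51) = 8.
Total collected = 22 + 23 + 0 + 8 = 53.

53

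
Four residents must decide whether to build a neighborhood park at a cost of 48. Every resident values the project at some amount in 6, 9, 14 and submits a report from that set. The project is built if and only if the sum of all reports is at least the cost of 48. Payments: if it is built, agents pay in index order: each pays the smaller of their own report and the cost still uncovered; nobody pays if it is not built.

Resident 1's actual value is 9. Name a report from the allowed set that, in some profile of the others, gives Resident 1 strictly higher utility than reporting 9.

6

Suppose Resident 2 reports 14, Resident 3 reports 14 and Resident 4 reports 14.
Report 9: project built, pays 9, utility 9 - 9 = 0.
Report 6: project built, pays 6, utility 9 - 6 = 3.
So reporting 6 beats truth here (3 > 0).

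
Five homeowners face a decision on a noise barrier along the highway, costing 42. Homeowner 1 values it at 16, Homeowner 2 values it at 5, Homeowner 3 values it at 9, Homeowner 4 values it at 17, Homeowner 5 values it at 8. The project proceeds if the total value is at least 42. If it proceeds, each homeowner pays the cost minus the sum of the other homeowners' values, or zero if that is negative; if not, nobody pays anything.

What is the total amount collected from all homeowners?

7

Total value 55 ≥ cost 42, so it is built.
Homeowner 1: others sum to 39; max(0, 42 - 39) = 3.
Homeowner 2: others sum to 50; max(0, 42 - 50) = 0.
Homeowner 3: others sum to 46; max(0, 42 - 46) = 0.
Homeowner 4: others sum to 38; max(0, 42 - 38) = 4.
Homeowner 5: others sum to 47; max(0, 42 - 47) = 0.
Total collected = 3 + 0 + 0 + 4 + 0 = 7.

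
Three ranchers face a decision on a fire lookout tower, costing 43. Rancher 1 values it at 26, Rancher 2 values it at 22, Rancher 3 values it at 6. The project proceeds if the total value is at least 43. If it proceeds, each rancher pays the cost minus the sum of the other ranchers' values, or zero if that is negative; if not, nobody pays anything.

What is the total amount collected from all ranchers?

Total value 54 ≥ cost 43, so it is built.
Rancher 1: others sum to 28; max(0, 43 - 28) = 15.
Rancher 2: others sum to 32; max(0, 43 - 32) = 11.
Rancher 3: others sum to 48; max(0, 43 - 48) = 0.
Total collected = 15 + 11 + 0 = 26.

26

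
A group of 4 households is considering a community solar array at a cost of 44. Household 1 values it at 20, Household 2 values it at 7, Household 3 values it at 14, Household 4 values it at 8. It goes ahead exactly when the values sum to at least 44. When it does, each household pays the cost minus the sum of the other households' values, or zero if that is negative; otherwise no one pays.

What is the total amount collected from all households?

Total value 49 ≥ cost 44, so it is built.
Household 1: others sum to 29; max(0, 44 - 29) = 15.
Household 2: others sum to 42; max(0, 44 - 42) = 2.
Household 3: others sum to 35; max(0, 44 - 35) = 9.
Household 4: others sum to 41; max(0, 44 - 41) = 3.
Total collected = 15 + 2 + 9 + 3 = 29.

29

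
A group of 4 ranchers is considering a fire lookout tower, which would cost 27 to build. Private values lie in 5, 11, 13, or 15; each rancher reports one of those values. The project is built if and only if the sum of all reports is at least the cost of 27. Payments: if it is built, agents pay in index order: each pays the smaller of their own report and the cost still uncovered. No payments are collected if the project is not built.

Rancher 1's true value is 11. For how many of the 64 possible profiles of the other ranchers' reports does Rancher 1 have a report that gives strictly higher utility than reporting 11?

Others report (5, 5, 13): truth gives 0; report 5 gives 6 > 0. Violating.
Others report (5, 5, 15): truth gives 0; report 5 gives 6 > 0. Violating.
Others report (5, 11, 11): truth gives 0; report 5 gives 6 > 0. Violating.
Others report (5, 11, 13): truth gives 0; report 5 gives 6 > 0. Violating.
Others report (5, 5, 5): truth gives 0; no alternative beats it.
Others report (5, 5, 11): truth gives 0; no alternative beats it.
(Checking all 64 profiles: 60 have a profitable deviation, 4 do not.)

60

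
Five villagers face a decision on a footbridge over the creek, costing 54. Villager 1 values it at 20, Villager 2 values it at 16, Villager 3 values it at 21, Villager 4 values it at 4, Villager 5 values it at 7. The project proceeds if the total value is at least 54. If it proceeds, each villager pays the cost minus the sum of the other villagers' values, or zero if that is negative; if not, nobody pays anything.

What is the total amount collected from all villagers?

Total value 68 ≥ cost 54, so it is built.
Villager 1: others sum to 48; max(0, 54 - 48) = 6.
Villager 2: others sum to 52; max(0, 54 - 52) = 2.
Villager 3: others sum to 47; max(0, 54 - 47) = 7.
Villager 4: others sum to 64; max(0, 54 - 64) = 0.
Villager 5: others sum to 61; max(0, 54 - 61) = 0.
Total collected = 6 + 2 + 7 + 0 + 0 = 15.

15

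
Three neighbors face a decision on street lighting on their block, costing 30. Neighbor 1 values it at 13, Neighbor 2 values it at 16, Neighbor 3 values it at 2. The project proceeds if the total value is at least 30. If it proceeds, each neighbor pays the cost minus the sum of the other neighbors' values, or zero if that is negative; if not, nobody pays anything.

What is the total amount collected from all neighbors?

28

Total value 31 ≥ cost 30, so it is built.
Neighbor 1: others sum to 18; max(0, 30 - 18) = 12.
Neighbor 2: others sum to 15; max(0, 30 - 15) = 15.
Neighbor 3: others sum to 29; max(0, 30 - 29) = 1.
Total collected = 12 + 15 + 1 = 28.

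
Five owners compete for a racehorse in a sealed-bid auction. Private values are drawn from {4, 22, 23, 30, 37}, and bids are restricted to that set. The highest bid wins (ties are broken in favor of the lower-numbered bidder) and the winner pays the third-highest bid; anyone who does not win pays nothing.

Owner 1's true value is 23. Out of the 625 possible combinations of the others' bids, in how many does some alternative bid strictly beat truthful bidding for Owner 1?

64

Others bid (4, 4, 4, 30): truth gives 0; bid 30 gives 19 > 0. Violating.
Others bid (4, 4, 4, 37): truth gives 0; bid 37 gives 19 > 0. Violating.
Others bid (4, 4, 22, 30): truth gives 0; bid 30 gives 1 > 0. Violating.
Others bid (4, 4, 22, 37): truth gives 0; bid 37 gives 1 > 0. Violating.
Others bid (4, 4, 4, 4): truth gives 19; no alternative beats it.
Others bid (4, 4, 4, 22): truth gives 19; no alternative beats it.
(Checking all 625 profiles: 64 have a profitable deviation, 561 do not.)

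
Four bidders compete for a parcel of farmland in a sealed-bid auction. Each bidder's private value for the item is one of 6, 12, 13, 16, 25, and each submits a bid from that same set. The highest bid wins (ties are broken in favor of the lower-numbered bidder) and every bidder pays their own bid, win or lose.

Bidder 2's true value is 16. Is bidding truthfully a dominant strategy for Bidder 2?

No

Consider the case where Bidder 1 bids 6, Bidder 3 bids 6 and Bidder 4 bids 6.
Truthful bid 16: wins, pays 16, utility 16 - 16 = 0.
Bid 12 instead: wins, pays 12, utility 16 - 12 = 4.
Since 4 > 0, bidding 12 is strictly better here, so truthful bidding is not dominant.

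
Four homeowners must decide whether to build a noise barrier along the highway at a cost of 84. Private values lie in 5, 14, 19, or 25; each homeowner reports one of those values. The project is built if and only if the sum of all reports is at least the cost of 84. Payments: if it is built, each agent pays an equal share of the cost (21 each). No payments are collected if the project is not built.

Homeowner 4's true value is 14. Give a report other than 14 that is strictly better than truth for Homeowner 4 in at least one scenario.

5

Suppose Homeowner 1 reports 25, Homeowner 2 reports 25 and Homeowner 3 reports 25.
Report 14: project built, pays 21, utility 14 - 21 = -7.
Report 5: project not built, utility 0.
So reporting 5 beats truth here (0 > -7).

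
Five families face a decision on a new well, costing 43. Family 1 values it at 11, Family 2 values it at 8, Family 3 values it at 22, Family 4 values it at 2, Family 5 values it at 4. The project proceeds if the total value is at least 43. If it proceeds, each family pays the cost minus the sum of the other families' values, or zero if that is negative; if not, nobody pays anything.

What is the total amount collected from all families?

Total value 47 ≥ cost 43, so it is built.
Family 1: others sum to 36; max(0, 43 - 36) = 7.
Family 2: others sum to 39; max(0, 43 - 39) = 4.
Family 3: others sum to 25; max(0, 43 - 25) = 18.
Family 4: others sum to 45; max(0, 43 - 45) = 0.
Family 5: others sum to 43; max(0, 43 - 43) = 0.
Total collected = 7 + 4 + 18 + 0 + 0 = 29.

29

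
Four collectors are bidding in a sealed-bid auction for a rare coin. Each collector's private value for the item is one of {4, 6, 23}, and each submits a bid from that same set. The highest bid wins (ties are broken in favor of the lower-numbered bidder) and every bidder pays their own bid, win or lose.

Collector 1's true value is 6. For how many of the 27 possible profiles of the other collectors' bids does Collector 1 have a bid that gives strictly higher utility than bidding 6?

20

Others bid (4, 4, 4): truth gives 0; bid 4 gives 2 > 0. Violating.
Others bid (4, 4, 23): truth gives -6; bid 4 gives -4 > -6. Violating.
Others bid (4, 6, 23): truth gives -6; bid 4 gives -4 > -6. Violating.
Others bid (4, 23, 4): truth gives -6; bid 4 gives -4 > -6. Violating.
Others bid (4, 4, 6): truth gives 0; no alternative beats it.
Others bid (4, 6, 4): truth gives 0; no alternative beats it.
(Checking all 27 profiles: 20 have a profitable deviation, 7 do not.)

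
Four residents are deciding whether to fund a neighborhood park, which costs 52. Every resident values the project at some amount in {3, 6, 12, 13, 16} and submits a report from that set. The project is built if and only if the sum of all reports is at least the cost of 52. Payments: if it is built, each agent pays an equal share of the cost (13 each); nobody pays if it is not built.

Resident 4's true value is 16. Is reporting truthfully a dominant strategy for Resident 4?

Check each profile of the others' reports and compare truth against every alternative report.
Others report (6, 16, 16): truth gives 3, best alternative gives 0.
Others report (12, 12, 12): truth gives 3, best alternative gives 0.
Others report (12, 12, 13): truth gives 3, best alternative gives 0.
Others report (12, 13, 12): truth gives 3, best alternative gives 0.
Others report (12, 13, 13): truth gives 3, best alternative gives 0.
Others report (13, 12, 12): truth gives 3, best alternative gives 0.
(Remaining 119 profiles checked similarly; truth is weakly best in each.)
In every case the truthful report is at least as good as any alternative, so it is a dominant strategy.

Yes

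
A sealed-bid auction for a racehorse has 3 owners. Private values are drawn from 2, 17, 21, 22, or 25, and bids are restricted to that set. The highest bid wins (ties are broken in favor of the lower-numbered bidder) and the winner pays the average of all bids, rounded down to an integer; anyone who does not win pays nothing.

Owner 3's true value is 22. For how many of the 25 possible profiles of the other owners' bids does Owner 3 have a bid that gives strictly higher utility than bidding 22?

5

Others bid (2, 2): truth gives 14; bid 17 gives 15 > 14. Violating.
Others bid (2, 22): truth gives 0; bid 25 gives 6 > 0. Violating.
Others bid (17, 22): truth gives 0; bid 25 gives 1 > 0. Violating.
Others bid (22, 2): truth gives 0; bid 25 gives 6 > 0. Violating.
Others bid (2, 17): truth gives 9; no alternative beats it.
Others bid (2, 21): truth gives 7; no alternative beats it.
(Checking all 25 profiles: 5 have a profitable deviation, 20 do not.)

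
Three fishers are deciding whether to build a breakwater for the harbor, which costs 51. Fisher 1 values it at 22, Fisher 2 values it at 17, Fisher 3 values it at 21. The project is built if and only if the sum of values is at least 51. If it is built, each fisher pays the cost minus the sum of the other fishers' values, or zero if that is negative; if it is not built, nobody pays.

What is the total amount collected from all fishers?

Total value 60 ≥ cost 51, so it is built.
Fisher 1: others sum to 38; max(0, 51 - 38) = 13.
Fisher 2: others sum to 43; max(0, 51 - 43) = 8.
Fisher 3: others sum to 39; max(0, 51 - 39) = 12.
Total collected = 13 + 8 + 12 = 33.

33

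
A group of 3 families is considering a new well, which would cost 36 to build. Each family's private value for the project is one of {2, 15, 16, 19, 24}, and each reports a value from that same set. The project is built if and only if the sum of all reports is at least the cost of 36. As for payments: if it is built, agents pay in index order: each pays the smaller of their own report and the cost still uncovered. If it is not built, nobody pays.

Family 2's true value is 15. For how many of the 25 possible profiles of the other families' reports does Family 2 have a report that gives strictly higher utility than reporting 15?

12

Others report (15, 19): truth gives 0; report 2 gives 13 > 0. Violating.
Others report (15, 24): truth gives 0; report 2 gives 13 > 0. Violating.
Others report (16, 19): truth gives 0; report 2 gives 13 > 0. Violating.
Others report (16, 24): truth gives 0; report 2 gives 13 > 0. Violating.
Others report (2, 2): truth gives 0; no alternative beats it.
Others report (2, 15): truth gives 0; no alternative beats it.
(Checking all 25 profiles: 12 have a profitable deviation, 13 do not.)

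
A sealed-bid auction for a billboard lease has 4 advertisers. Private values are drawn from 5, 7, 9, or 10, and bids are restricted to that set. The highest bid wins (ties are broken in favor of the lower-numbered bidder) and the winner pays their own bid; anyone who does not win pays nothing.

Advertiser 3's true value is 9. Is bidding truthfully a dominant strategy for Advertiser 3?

No

Consider the case where Advertiser 1 bids 5, Advertiser 2 bids 5 and Advertiser 4 bids 5.
Truthful bid 9: wins, pays 9, utility 9 - 9 = 0.
Bid 7 instead: wins, pays 7, utility 9 - 7 = 2.
Since 2 > 0, bidding 7 is strictly better here, so truthful bidding is not dominant.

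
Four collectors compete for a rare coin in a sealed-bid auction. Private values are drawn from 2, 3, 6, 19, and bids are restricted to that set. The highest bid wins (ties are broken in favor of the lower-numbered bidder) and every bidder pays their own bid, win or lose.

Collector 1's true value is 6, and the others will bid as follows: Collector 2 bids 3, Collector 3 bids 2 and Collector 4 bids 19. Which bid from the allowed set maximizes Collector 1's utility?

2

Bid 2: loses but pays 2, utility -2.
Bid 3: loses but pays 3, utility -3.
Bid 6: loses but pays 6, utility -6.
Bid 19: wins, pays 19, utility 6 - 19 = -13.
The best choice is 2 with utility -2.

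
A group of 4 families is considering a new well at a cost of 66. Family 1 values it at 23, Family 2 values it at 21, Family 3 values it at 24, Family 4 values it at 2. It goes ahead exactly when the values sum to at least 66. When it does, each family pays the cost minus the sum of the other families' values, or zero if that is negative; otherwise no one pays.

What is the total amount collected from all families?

56

Total value 70 ≥ cost 66, so it is built.
Family 1: others sum to 47; max(0, 66 - 47) = 19.
Family 2: others sum to 49; max(0, 66 - 49) = 17.
Family 3: others sum to 46; max(0, 66 - 46) = 20.
Family 4: others sum to 68; max(0, 66 - 68) = 0.
Total collected = 19 + 17 + 20 + 0 = 56.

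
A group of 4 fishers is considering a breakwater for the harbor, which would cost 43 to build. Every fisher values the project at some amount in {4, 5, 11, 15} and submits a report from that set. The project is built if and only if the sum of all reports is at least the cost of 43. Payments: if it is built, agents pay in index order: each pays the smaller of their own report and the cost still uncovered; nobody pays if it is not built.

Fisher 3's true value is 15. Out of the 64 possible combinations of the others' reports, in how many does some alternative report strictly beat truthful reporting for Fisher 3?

14

Others report (4, 15, 15): truth gives 0; report 11 gives 4 > 0. Violating.
Others report (5, 15, 15): truth gives 0; report 11 gives 4 > 0. Violating.
Others report (11, 11, 11): truth gives 0; report 11 gives 4 > 0. Violating.
Others report (11, 11, 15): truth gives 0; report 11 gives 4 > 0. Violating.
Others report (4, 4, 4): truth gives 0; no alternative beats it.
Others report (4, 4, 5): truth gives 0; no alternative beats it.
(Checking all 64 profiles: 14 have a profitable deviation, 50 do not.)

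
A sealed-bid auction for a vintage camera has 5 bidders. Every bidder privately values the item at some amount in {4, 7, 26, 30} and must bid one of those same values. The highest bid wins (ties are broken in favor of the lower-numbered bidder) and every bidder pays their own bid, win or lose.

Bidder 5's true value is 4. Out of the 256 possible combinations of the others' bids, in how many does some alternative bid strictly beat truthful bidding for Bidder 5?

1

Others bid (4, 4, 4, 4): truth gives -4; bid 7 gives -3 > -4. Violating.
Others bid (4, 4, 4, 7): truth gives -4; no alternative beats it.
Others bid (4, 4, 4, 26): truth gives -4; no alternative beats it.
(Checking all 256 profiles: 1 has a profitable deviation, 255 do not.)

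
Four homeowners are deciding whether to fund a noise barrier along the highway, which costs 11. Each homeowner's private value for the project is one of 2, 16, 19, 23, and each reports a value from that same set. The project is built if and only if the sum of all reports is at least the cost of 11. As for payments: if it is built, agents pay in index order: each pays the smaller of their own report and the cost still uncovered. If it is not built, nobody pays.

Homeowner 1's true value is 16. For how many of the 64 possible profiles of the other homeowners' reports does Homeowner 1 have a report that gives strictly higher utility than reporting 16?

Others report (2, 2, 16): truth gives 5; report 2 gives 14 > 5. Violating.
Others report (2, 2, 19): truth gives 5; report 2 gives 14 > 5. Violating.
Others report (2, 2, 23): truth gives 5; report 2 gives 14 > 5. Violating.
Others report (2, 16, 2): truth gives 5; report 2 gives 14 > 5. Violating.
Others report (2, 2, 2): truth gives 5; no alternative beats it.
(Checking all 64 profiles: 63 have a profitable deviation, 1 does not.)

63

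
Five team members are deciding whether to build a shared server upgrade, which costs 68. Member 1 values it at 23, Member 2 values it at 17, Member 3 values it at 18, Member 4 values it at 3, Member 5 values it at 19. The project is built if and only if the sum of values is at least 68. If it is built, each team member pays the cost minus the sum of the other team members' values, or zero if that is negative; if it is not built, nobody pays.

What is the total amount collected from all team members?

29

Total value 80 ≥ cost 68, so it is built.
Member 1: others sum to 57; max(0, 68 - 57) = 11.
Member 2: others sum to 63; max(0, 68 - 63) = 5.
Member 3: others sum to 62; max(0, 68 - 62) = 6.
Member 4: others sum to 77; max(0, 68 - 77) = 0.
Member 5: others sum to 61; max(0, 68 - 61) = 7.
Total collected = 11 + 5 + 6 + 0 + 7 = 29.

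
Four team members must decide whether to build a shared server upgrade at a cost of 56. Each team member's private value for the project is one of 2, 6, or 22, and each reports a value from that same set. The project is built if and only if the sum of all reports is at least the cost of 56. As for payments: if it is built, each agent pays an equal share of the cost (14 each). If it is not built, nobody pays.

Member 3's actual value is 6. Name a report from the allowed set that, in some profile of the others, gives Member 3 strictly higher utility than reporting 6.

2

Suppose Member 1 reports 6, Member 2 reports 22 and Member 4 reports 22.
Report 6: project built, pays 14, utility 6 - 14 = -8.
Report 2: project not built, utility 0.
So reporting 2 beats truth here (0 > -8).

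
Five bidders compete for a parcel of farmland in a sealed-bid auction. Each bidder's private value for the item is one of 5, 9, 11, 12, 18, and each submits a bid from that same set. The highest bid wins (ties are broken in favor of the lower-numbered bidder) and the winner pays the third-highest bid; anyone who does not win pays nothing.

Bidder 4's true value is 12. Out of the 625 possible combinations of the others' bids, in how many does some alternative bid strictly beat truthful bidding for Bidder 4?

108

Others bid (5, 5, 5, 18): truth gives 0; bid 18 gives 7 > 0. Violating.
Others bid (5, 5, 9, 18): truth gives 0; bid 18 gives 3 > 0. Violating.
Others bid (5, 5, 11, 18): truth gives 0; bid 18 gives 1 > 0. Violating.
Others bid (5, 5, 12, 5): truth gives 0; bid 18 gives 7 > 0. Violating.
Others bid (5, 5, 5, 5): truth gives 7; no alternative beats it.
Others bid (5, 5, 5, 9): truth gives 7; no alternative beats it.
(Checking all 625 profiles: 108 have a profitable deviation, 517 do not.)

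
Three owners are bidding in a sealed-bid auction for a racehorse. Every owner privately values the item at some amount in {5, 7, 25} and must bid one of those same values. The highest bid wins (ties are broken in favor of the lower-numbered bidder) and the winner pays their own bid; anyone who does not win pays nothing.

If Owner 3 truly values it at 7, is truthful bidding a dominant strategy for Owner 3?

Check each profile of the others' bids and compare truth against every alternative bid.
Others bid (5, 5): truth gives 0, best alternative gives 0.
Others bid (5, 7): truth gives 0, best alternative gives 0.
Others bid (5, 25): truth gives 0, best alternative gives 0.
Others bid (7, 5): truth gives 0, best alternative gives 0.
Others bid (7, 7): truth gives 0, best alternative gives 0.
Others bid (7, 25): truth gives 0, best alternative gives 0.
(Remaining 3 profiles checked similarly; truth is weakly best in each.)
In every case the truthful bid is at least as good as any alternative, so it is a dominant strategy.

Yes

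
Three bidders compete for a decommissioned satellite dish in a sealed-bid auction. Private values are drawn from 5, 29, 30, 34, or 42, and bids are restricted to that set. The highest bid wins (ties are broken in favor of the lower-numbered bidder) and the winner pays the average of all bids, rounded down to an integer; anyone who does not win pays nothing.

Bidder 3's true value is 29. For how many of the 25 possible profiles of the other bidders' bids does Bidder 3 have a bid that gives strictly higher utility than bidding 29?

6

Others bid (5, 29): truth gives 0; bid 30 gives 8 > 0. Violating.
Others bid (5, 30): truth gives 0; bid 34 gives 6 > 0. Violating.
Others bid (5, 34): truth gives 0; bid 42 gives 2 > 0. Violating.
Others bid (29, 5): truth gives 0; bid 30 gives 8 > 0. Violating.
Others bid (5, 5): truth gives 16; no alternative beats it.
Others bid (5, 42): truth gives 0; no alternative beats it.
(Checking all 25 profiles: 6 have a profitable deviation, 19 do not.)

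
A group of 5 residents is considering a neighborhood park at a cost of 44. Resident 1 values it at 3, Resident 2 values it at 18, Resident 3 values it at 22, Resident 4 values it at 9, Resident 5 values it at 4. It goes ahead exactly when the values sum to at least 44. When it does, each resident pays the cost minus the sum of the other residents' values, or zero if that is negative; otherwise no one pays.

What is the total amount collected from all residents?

16

Total value 56 ≥ cost 44, so it is built.
Resident 1: others sum to 53; max(0, 44 - 53) = 0.
Resident 2: others sum to 38; max(0, 44 - 38) = 6.
Resident 3: others sum to 34; max(0, 44 - 34) = 10.
Resident 4: others sum to 47; max(0, 44 - 47) = 0.
Resident 5: others sum to 52; max(0, 44 - 52) = 0.
Total collected = 0 + 6 + 10 + 0 + 0 = 16.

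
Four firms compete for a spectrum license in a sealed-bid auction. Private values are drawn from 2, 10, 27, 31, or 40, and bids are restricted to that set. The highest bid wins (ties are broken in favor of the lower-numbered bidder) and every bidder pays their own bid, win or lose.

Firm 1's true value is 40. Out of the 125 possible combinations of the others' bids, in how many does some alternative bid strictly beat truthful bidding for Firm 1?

64

Others bid (2, 2, 2): truth gives 0; bid 2 gives 38 > 0. Violating.
Others bid (2, 2, 10): truth gives 0; bid 10 gives 30 > 0. Violating.
Others bid (2, 2, 27): truth gives 0; bid 27 gives 13 > 0. Violating.
Others bid (2, 2, 31): truth gives 0; bid 31 gives 9 > 0. Violating.
Others bid (2, 2, 40): truth gives 0; no alternative beats it.
Others bid (2, 10, 40): truth gives 0; no alternative beats it.
(Checking all 125 profiles: 64 have a profitable deviation, 61 do not.)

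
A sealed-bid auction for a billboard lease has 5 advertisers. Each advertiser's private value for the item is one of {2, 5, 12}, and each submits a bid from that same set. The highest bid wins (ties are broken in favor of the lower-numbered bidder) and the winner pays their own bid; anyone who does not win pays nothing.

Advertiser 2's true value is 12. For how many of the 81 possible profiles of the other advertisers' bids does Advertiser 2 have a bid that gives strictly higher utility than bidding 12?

8

Others bid (2, 2, 2, 2): truth gives 0; bid 5 gives 7 > 0. Violating.
Others bid (2, 2, 2, 5): truth gives 0; bid 5 gives 7 > 0. Violating.
Others bid (2, 2, 5, 2): truth gives 0; bid 5 gives 7 > 0. Violating.
Others bid (2, 2, 5, 5): truth gives 0; bid 5 gives 7 > 0. Violating.
Others bid (2, 2, 2, 12): truth gives 0; no alternative beats it.
Others bid (2, 2, 5, 12): truth gives 0; no alternative beats it.
(Checking all 81 profiles: 8 have a profitable deviation, 73 do not.)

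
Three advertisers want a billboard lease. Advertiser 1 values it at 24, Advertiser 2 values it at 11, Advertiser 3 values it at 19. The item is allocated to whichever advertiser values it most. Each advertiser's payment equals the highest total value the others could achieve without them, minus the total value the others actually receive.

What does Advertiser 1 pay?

19

Advertiser 1 has the highest value and receives the item.
Without Advertiser 1, the item would go to the next-highest value, 19, so the others could achieve 19.
With Advertiser 1 present and winning, the others receive nothing, so their total is 0.
Payment = 19 - 0 = 19.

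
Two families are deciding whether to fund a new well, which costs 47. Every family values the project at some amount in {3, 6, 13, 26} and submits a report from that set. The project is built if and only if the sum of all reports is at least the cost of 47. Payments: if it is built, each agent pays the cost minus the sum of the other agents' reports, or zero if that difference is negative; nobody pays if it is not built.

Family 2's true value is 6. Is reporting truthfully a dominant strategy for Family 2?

Yes

Check each profile of the others' reports and compare truth against every alternative report.
Others report (3): truth gives 0, best alternative gives 0.
Others report (6): truth gives 0, best alternative gives 0.
Others report (13): truth gives 0, best alternative gives 0.
Others report (26): truth gives 0, best alternative gives 0.
In every case the truthful report is at least as good as any alternative, so it is a dominant strategy.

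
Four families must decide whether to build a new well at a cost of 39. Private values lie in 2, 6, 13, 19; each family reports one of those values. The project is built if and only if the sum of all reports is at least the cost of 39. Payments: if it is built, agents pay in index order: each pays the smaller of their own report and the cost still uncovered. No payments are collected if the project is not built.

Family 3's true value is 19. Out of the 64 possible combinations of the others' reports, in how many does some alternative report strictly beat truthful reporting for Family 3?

35

Others report (2, 6, 19): truth gives 0; report 13 gives 6 > 0. Violating.
Others report (2, 13, 13): truth gives 0; report 13 gives 6 > 0. Violating.
Others report (2, 13, 19): truth gives 0; report 6 gives 13 > 0. Violating.
Others report (2, 19, 6): truth gives 1; report 13 gives 6 > 1. Violating.
Others report (2, 2, 2): truth gives 0; no alternative beats it.
Others report (2, 2, 6): truth gives 0; no alternative beats it.
(Checking all 64 profiles: 35 have a profitable deviation, 29 do not.)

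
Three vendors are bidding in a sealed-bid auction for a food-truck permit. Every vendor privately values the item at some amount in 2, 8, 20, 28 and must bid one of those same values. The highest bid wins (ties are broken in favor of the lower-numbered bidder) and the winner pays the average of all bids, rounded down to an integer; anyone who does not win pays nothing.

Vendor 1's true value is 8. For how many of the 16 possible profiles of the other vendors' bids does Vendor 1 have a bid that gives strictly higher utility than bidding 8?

1

Others bid (2, 2): truth gives 4; bid 2 gives 6 > 4. Violating.
Others bid (2, 8): truth gives 2; no alternative beats it.
Others bid (2, 20): truth gives 0; no alternative beats it.
(Checking all 16 profiles: 1 has a profitable deviation, 15 do not.)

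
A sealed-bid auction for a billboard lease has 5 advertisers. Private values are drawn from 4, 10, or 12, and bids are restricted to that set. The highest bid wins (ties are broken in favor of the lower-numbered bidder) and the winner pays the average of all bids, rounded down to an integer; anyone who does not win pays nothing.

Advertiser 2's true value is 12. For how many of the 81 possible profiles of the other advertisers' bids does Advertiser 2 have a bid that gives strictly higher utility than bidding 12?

Others bid (4, 4, 10, 10): truth gives 4; bid 10 gives 5 > 4. Violating.
Others bid (4, 10, 4, 10): truth gives 4; bid 10 gives 5 > 4. Violating.
Others bid (4, 10, 10, 4): truth gives 4; bid 10 gives 5 > 4. Violating.
Others bid (4, 10, 10, 10): truth gives 3; bid 10 gives 4 > 3. Violating.
Others bid (4, 4, 4, 4): truth gives 7; no alternative beats it.
Others bid (4, 4, 4, 10): truth gives 6; no alternative beats it.
(Checking all 81 profiles: 4 have a profitable deviation, 77 do not.)

4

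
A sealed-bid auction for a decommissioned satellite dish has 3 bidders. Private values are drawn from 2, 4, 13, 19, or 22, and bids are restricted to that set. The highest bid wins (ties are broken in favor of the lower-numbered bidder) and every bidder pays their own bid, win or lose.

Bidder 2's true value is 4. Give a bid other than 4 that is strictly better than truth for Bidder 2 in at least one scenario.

2

Suppose Bidder 1 bids 2 and Bidder 3 bids 13.
Bid 4: loses but pays 4, utility -4.
Bid 2: loses but pays 2, utility -2.
So bidding 2 beats truth here (-2 > -4).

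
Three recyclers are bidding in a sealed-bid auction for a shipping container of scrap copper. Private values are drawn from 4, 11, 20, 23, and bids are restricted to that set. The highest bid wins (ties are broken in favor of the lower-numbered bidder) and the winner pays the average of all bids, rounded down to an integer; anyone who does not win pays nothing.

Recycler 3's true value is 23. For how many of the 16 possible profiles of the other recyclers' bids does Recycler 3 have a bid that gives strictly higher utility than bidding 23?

Others bid (4, 4): truth gives 13; bid 11 gives 17 > 13. Violating.
Others bid (4, 11): truth gives 11; bid 20 gives 12 > 11. Violating.
Others bid (11, 4): truth gives 11; bid 20 gives 12 > 11. Violating.
Others bid (11, 11): truth gives 8; bid 20 gives 9 > 8. Violating.
Others bid (4, 20): truth gives 8; no alternative beats it.
Others bid (4, 23): truth gives 0; no alternative beats it.
(Checking all 16 profiles: 4 have a profitable deviation, 12 do not.)

4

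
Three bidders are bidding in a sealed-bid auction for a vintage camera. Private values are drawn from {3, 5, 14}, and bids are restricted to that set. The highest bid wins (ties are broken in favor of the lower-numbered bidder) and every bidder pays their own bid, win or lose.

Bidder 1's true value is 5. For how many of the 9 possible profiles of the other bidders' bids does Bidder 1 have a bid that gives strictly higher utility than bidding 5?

6

Others bid (3, 3): truth gives 0; bid 3 gives 2 > 0. Violating.
Others bid (3, 14): truth gives -5; bid 3 gives -3 > -5. Violating.
Others bid (5, 14): truth gives -5; bid 3 gives -3 > -5. Violating.
Others bid (14, 3): truth gives -5; bid 3 gives -3 > -5. Violating.
Others bid (3, 5): truth gives 0; no alternative beats it.
Others bid (5, 3): truth gives 0; no alternative beats it.
(Checking all 9 profiles: 6 have a profitable deviation, 3 do not.)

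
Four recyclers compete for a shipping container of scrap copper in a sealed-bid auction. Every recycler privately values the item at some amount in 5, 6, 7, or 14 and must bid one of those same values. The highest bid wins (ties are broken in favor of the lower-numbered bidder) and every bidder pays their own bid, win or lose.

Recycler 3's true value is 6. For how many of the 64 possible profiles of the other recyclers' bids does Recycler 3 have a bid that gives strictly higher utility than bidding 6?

62

Others bid (5, 5, 7): truth gives -6; bid 7 gives -1 > -6. Violating.
Others bid (5, 5, 14): truth gives -6; bid 5 gives -5 > -6. Violating.
Others bid (5, 6, 5): truth gives -6; bid 7 gives -1 > -6. Violating.
Others bid (5, 6, 6): truth gives -6; bid 7 gives -1 > -6. Violating.
Others bid (5, 5, 5): truth gives 0; no alternative beats it.
Others bid (5, 5, 6): truth gives 0; no alternative beats it.
(Checking all 64 profiles: 62 have a profitable deviation, 2 do not.)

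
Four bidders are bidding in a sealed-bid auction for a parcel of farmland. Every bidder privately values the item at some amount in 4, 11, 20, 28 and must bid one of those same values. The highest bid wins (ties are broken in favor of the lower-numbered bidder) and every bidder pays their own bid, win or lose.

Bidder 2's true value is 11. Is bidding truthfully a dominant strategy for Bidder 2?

No

Consider the case where Bidder 1 bids 4, Bidder 3 bids 4 and Bidder 4 bids 20.
Truthful bid 11: loses but pays 11, utility -11.
Bid 4 instead: loses but pays 4, utility -4.
Since -4 > -11, bidding 4 is strictly better here, so truthful bidding is not dominant.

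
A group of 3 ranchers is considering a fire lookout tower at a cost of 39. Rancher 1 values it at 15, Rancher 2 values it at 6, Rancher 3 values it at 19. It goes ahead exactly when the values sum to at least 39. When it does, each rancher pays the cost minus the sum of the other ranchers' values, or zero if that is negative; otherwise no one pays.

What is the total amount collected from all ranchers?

Total value 40 ≥ cost 39, so it is built.
Rancher 1: others sum to 25; max(0, 39 - 25) = 14.
Rancher 2: others sum to 34; max(0, 39 - 34) = 5.
Rancher 3: others sum to 21; max(0, 39 - 21) = 18.
Total collected = 14 + 5 + 18 = 37.

37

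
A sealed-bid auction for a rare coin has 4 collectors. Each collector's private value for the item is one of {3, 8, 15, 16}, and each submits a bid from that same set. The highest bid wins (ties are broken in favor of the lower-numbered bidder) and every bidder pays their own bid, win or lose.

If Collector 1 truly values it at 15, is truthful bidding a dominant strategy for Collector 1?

Consider the case where Collector 2 bids 3, Collector 3 bids 3 and Collector 4 bids 3.
Truthful bid 15: wins, pays 15, utility 15 - 15 = 0.
Bid 3 instead: wins, pays 3, utility 15 - 3 = 12.
Since 12 > 0, bidding 3 is strictly better here, so truthful bidding is not dominant.

No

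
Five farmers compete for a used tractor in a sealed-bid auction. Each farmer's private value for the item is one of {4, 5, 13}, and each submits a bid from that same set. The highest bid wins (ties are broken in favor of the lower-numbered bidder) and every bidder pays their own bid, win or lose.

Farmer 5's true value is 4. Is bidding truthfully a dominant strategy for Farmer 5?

Consider the case where Farmer 1 bids 4, Farmer 2 bids 4, Farmer 3 bids 4 and Farmer 4 bids 4.
Truthful bid 4: loses but pays 4, utility -4.
Bid 5 instead: wins, pays 5, utility 4 - 5 = -1.
Since -1 > -4, bidding 5 is strictly better here, so truthful bidding is not dominant.

No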